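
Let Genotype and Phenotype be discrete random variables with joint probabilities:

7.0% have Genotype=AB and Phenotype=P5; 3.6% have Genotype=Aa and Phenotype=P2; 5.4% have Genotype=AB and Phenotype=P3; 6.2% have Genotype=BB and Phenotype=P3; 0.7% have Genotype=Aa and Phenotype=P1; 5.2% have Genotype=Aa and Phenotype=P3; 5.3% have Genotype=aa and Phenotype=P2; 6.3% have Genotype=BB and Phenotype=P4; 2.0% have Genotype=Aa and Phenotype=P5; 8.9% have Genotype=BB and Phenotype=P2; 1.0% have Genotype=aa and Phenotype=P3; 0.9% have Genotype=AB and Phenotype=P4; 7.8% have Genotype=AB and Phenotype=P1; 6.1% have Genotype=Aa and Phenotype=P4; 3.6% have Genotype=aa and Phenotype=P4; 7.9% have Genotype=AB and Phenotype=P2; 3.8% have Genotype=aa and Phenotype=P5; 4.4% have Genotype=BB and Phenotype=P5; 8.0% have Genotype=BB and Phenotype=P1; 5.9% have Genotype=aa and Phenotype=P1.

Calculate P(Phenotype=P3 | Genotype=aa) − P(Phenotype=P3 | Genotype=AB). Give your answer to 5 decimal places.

P(Genotype=aa) = 0.059 + 0.053 + 0.010 + 0.036 + 0.038 = 0.196; P(Phenotype=P3 | Genotype=aa) = 0.010/0.196 = 0.051020.
P(Genotype=AB) = 0.078 + 0.079 + 0.054 + 0.009 + 0.070 = 0.290; P(Phenotype=P3 | Genotype=AB) = 0.054/0.290 = 0.186207.
Difference = -0.13519.

-0.13519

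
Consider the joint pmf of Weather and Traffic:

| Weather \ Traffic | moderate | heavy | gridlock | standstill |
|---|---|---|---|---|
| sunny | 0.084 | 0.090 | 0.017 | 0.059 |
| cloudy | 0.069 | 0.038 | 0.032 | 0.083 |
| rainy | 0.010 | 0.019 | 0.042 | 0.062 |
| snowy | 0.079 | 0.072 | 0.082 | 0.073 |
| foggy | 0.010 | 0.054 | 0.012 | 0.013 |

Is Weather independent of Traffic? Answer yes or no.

no

P(Weather=foggy) = 0.089 and P(Traffic=heavy) = 0.273, so their product is 0.02430, but P(Weather=foggy, Traffic=heavy) = 0.054. Since these differ, Weather and Traffic are not independent.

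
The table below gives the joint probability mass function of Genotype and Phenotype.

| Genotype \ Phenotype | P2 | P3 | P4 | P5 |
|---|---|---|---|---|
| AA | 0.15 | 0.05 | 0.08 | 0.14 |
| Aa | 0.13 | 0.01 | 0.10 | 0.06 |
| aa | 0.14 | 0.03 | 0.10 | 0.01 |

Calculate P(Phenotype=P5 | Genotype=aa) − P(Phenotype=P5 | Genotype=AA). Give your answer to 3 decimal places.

P(Genotype=aa) = 0.14 + 0.03 + 0.10 + 0.01 = 0.28; P(Phenotype=P5 | Genotype=aa) = 0.01/0.28 = 0.0357.
P(Genotype=AA) = 0.15 + 0.05 + 0.08 + 0.14 = 0.42; P(Phenotype=P5 | Genotype=AA) = 0.14/0.42 = 0.3333.
Difference = -0.298.

-0.298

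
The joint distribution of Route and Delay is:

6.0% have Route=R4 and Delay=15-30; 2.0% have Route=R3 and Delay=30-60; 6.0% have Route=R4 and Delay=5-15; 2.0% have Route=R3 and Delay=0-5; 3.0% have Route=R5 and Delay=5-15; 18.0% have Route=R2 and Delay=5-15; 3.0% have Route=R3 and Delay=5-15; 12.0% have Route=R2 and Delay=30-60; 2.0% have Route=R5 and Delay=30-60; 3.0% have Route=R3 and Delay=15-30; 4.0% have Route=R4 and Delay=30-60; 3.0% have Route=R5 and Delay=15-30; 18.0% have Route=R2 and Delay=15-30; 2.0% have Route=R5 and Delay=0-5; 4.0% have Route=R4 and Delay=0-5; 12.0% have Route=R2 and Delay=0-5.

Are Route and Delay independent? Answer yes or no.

yes

Every cell satisfies P(Route,Delay) = P(Route)·P(Delay). For instance P(Route=R5) = 0.100, P(Delay=30-60) = 0.200, and 0.100×0.200 = 0.020 matches the joint entry. So Route and Delay are independent.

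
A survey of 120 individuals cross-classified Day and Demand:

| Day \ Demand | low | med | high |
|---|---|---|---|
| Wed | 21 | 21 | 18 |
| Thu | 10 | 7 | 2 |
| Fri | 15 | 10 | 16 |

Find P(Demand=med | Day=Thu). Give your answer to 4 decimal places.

0.3684

Total with Day=Thu: 10 + 7 + 2 = 19.
P(Demand=med | Day=Thu) = 7/19 = 0.3684.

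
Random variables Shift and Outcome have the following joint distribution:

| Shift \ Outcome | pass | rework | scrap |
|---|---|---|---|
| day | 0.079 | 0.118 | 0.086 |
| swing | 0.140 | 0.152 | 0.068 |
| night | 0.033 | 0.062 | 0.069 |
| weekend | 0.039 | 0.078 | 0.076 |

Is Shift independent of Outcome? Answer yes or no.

no

P(Shift=swing) = 0.360 and P(Outcome=scrap) = 0.299, so their product is 0.10764, but P(Shift=swing, Outcome=scrap) = 0.068. Since these differ, Shift and Outcome are not independent.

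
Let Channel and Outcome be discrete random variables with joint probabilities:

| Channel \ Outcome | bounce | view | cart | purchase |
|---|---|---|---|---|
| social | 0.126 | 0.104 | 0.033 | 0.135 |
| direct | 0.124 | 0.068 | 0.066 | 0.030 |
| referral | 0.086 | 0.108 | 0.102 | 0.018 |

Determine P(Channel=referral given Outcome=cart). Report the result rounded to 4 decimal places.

P(Outcome=cart) = 0.033 + 0.066 + 0.102 = 0.201.
P(Channel=referral | Outcome=cart) = 0.102/0.201 = 0.5075.

0.5075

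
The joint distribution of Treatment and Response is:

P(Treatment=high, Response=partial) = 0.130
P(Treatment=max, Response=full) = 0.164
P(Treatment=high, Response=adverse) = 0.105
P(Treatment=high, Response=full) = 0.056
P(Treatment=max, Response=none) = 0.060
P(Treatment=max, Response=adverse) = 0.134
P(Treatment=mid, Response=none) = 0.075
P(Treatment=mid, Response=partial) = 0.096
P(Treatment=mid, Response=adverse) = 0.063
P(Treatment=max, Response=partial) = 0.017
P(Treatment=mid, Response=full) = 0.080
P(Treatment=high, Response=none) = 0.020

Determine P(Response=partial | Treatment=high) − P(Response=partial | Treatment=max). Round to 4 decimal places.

0.3727

P(Treatment=high) = 0.020 + 0.130 + 0.056 + 0.105 = 0.311; P(Response=partial | Treatment=high) = 0.130/0.311 = 0.41801.
P(Treatment=max) = 0.060 + 0.017 + 0.164 + 0.134 = 0.375; P(Response=partial | Treatment=max) = 0.017/0.375 = 0.04533.
Difference = 0.3727.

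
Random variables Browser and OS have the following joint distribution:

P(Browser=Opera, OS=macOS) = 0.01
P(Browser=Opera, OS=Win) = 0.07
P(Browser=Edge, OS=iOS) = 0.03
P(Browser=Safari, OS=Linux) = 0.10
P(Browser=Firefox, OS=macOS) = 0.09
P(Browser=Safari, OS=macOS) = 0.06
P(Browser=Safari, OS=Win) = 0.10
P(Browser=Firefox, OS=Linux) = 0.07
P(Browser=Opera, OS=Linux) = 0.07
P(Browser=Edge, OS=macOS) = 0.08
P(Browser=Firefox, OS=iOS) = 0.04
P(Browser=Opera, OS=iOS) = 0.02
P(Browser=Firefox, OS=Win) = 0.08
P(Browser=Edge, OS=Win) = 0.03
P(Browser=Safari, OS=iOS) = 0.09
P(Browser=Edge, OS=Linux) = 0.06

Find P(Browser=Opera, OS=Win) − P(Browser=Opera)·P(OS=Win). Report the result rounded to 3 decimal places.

P(Browser=Opera) = 0.07 + 0.01 + 0.07 + 0.02 = 0.17.
P(OS=Win) = 0.08 + 0.10 + 0.03 + 0.07 = 0.28.
P(Browser=Opera, OS=Win) − P(Browser=Opera)P(OS=Win) = 0.07 − 0.17×0.28 = 0.022.

0.022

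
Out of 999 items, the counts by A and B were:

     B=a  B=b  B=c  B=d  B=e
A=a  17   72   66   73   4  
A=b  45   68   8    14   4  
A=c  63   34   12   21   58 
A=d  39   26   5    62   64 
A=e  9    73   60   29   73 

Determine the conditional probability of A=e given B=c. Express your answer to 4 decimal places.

Total with B=c: 66 + 8 + 12 + 5 + 60 = 151.
P(A=e | B=c) = 60/151 = 0.3974.

0.3974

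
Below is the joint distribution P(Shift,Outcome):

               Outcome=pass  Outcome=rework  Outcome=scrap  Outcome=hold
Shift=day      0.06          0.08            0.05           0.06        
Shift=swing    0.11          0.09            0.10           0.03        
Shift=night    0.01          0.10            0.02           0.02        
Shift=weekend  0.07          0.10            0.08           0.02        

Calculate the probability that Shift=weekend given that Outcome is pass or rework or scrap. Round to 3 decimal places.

P(Outcome=pass) = 0.06 + 0.11 + 0.01 + 0.07 = 0.25.
P(Outcome=rework) = 0.08 + 0.09 + 0.10 + 0.10 = 0.37.
P(Outcome=scrap) = 0.05 + 0.10 + 0.02 + 0.08 = 0.25.
P(Outcome ∈ {pass, rework, scrap}) = 0.25 + 0.37 + 0.25 = 0.87; P(Shift=weekend, Outcome ∈ {pass, rework, scrap}) = 0.07 + 0.10 + 0.08 = 0.25.
P(Shift=weekend | Outcome ∈ {pass, rework, scrap}) = 0.25/0.87 = 0.287.

0.287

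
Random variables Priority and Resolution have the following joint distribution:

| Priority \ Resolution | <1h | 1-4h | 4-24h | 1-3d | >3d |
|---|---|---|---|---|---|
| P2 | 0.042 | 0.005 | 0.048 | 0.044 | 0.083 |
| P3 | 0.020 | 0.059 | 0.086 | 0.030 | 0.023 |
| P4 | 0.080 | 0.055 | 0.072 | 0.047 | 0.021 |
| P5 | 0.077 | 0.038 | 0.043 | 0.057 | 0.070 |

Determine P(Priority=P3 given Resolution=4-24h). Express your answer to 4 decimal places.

0.3454

P(Resolution=4-24h) = 0.048 + 0.086 + 0.072 + 0.043 = 0.249.
P(Priority=P3 | Resolution=4-24h) = 0.086/0.249 = 0.3454.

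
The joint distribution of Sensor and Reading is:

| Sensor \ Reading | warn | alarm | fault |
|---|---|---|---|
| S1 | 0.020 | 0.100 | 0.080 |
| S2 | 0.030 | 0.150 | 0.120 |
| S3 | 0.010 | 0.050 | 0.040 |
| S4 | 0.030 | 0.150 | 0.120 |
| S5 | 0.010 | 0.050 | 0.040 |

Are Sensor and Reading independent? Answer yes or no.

yes

Every cell satisfies P(Sensor,Reading) = P(Sensor)·P(Reading). For instance P(Sensor=S1) = 0.200, P(Reading=alarm) = 0.500, and 0.200×0.500 = 0.100 matches the joint entry. So Sensor and Reading are independent.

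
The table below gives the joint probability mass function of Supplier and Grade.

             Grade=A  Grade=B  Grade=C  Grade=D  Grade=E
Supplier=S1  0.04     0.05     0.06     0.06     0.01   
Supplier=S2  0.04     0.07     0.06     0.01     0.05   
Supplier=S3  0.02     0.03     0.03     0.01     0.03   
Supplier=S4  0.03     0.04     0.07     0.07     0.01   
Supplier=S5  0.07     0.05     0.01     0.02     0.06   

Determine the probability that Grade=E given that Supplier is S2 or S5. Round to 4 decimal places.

0.2500

P(Supplier=S2) = 0.04 + 0.07 + 0.06 + 0.01 + 0.05 = 0.23.
P(Supplier=S5) = 0.07 + 0.05 + 0.01 + 0.02 + 0.06 = 0.21.
P(Supplier ∈ {S2, S5}) = 0.23 + 0.21 = 0.44; P(Grade=E, Supplier ∈ {S2, S5}) = 0.05 + 0.06 = 0.11.
P(Grade=E | Supplier ∈ {S2, S5}) = 0.11/0.44 = 0.2500.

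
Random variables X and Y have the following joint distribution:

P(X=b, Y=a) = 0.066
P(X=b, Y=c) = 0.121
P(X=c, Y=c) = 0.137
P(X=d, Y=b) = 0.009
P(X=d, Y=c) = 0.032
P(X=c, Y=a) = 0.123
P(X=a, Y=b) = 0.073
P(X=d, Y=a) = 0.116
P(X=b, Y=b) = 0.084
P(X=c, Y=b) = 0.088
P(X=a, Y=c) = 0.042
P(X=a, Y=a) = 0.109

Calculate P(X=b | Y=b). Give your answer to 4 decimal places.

0.3307

P(Y=b) = 0.073 + 0.084 + 0.088 + 0.009 = 0.254.
P(X=b | Y=b) = 0.084/0.254 = 0.3307.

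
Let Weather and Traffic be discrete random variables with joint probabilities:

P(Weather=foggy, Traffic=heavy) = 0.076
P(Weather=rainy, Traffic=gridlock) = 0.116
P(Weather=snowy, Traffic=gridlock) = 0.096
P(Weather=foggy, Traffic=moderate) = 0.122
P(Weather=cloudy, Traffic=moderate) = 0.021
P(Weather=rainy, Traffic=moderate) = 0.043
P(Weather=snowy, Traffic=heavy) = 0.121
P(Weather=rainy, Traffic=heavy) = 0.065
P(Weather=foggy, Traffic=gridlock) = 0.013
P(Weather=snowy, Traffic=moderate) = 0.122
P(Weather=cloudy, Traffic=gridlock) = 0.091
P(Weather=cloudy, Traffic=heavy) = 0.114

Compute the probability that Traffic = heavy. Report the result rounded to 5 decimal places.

0.37600

P(Traffic=heavy) = 0.114 + 0.065 + 0.121 + 0.076 = 0.376.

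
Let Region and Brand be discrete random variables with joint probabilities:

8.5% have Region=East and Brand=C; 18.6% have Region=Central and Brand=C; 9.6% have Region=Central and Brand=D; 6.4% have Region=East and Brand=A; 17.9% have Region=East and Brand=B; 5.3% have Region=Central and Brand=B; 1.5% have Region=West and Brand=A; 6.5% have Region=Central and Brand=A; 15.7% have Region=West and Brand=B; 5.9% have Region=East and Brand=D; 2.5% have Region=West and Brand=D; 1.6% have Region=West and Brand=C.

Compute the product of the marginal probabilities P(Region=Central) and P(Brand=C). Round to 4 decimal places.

P(Region=Central) = 0.065 + 0.053 + 0.186 + 0.096 = 0.400.
P(Brand=C) = 0.085 + 0.016 + 0.186 = 0.287.
Product: 0.400 × 0.287 = 0.1148.

0.1148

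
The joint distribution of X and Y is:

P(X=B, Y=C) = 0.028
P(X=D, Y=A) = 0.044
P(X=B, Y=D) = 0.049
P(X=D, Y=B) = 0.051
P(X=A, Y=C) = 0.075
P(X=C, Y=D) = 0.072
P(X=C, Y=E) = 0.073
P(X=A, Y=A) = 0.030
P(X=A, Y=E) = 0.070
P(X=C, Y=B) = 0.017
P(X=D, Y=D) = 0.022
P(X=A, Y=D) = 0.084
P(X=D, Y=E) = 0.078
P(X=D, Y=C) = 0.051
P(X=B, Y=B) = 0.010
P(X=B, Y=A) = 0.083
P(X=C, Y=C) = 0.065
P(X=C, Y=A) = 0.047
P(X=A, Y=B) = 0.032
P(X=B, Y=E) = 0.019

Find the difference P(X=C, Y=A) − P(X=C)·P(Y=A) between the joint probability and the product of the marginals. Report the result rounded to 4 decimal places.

P(X=C) = 0.047 + 0.017 + 0.065 + 0.072 + 0.073 = 0.274.
P(Y=A) = 0.030 + 0.083 + 0.047 + 0.044 = 0.204.
P(X=C, Y=A) − P(X=C)P(Y=A) = 0.047 − 0.274×0.204 = -0.0089.

-0.0089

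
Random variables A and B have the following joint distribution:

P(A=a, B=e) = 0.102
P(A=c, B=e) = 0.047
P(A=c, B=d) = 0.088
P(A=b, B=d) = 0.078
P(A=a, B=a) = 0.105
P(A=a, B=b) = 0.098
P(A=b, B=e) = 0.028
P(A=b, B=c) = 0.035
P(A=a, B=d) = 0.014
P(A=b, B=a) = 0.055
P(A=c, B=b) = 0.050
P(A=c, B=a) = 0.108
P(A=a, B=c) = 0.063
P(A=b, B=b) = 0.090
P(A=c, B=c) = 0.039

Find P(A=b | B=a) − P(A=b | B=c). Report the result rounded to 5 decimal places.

P(B=a) = 0.105 + 0.055 + 0.108 = 0.268; P(A=b | B=a) = 0.055/0.268 = 0.205224.
P(B=c) = 0.063 + 0.035 + 0.039 = 0.137; P(A=b | B=c) = 0.035/0.137 = 0.255474.
Difference = -0.05025.

-0.05025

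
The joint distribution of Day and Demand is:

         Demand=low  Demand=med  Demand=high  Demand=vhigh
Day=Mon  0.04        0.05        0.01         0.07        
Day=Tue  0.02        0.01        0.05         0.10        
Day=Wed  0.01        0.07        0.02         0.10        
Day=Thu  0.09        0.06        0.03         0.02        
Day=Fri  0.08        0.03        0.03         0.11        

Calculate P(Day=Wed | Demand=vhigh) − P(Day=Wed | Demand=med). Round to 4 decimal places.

P(Demand=vhigh) = 0.07 + 0.10 + 0.10 + 0.02 + 0.11 = 0.40; P(Day=Wed | Demand=vhigh) = 0.10/0.40 = 0.25000.
P(Demand=med) = 0.05 + 0.01 + 0.07 + 0.06 + 0.03 = 0.22; P(Day=Wed | Demand=med) = 0.07/0.22 = 0.31818.
Difference = -0.0682.

-0.0682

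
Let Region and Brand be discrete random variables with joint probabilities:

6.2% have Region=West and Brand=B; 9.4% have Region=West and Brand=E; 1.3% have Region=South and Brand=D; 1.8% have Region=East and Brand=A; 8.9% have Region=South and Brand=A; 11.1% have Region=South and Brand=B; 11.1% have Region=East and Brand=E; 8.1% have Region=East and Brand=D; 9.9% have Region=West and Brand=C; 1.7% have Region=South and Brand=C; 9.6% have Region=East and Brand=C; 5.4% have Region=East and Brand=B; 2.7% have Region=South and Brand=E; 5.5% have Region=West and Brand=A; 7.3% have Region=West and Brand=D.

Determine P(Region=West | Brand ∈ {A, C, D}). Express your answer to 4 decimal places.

0.4196

P(Brand=A) = 0.089 + 0.018 + 0.055 = 0.162.
P(Brand=C) = 0.017 + 0.096 + 0.099 = 0.212.
P(Brand=D) = 0.013 + 0.081 + 0.073 = 0.167.
P(Brand ∈ {A, C, D}) = 0.162 + 0.212 + 0.167 = 0.541; P(Region=West, Brand ∈ {A, C, D}) = 0.055 + 0.099 + 0.073 = 0.227.
P(Region=West | Brand ∈ {A, C, D}) = 0.227/0.541 = 0.4196.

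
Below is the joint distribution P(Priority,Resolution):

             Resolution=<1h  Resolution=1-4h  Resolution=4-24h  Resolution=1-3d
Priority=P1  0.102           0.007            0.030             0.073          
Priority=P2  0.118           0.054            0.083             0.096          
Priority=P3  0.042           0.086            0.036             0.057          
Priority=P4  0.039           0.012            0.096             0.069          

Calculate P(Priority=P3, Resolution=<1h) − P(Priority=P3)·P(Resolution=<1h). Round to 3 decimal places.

P(Priority=P3) = 0.042 + 0.086 + 0.036 + 0.057 = 0.221.
P(Resolution=<1h) = 0.102 + 0.118 + 0.042 + 0.039 = 0.301.
P(Priority=P3, Resolution=<1h) − P(Priority=P3)P(Resolution=<1h) = 0.042 − 0.221×0.301 = -0.025.

-0.025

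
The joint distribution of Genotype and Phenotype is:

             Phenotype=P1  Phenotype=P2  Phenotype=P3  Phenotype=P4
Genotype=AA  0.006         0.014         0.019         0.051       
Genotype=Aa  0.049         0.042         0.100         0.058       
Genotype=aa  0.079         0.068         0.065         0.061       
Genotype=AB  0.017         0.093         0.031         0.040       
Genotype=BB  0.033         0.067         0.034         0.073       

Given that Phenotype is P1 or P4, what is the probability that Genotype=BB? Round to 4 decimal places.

P(Phenotype=P1) = 0.006 + 0.049 + 0.079 + 0.017 + 0.033 = 0.184.
P(Phenotype=P4) = 0.051 + 0.058 + 0.061 + 0.040 + 0.073 = 0.283.
P(Phenotype ∈ {P1, P4}) = 0.184 + 0.283 = 0.467; P(Genotype=BB, Phenotype ∈ {P1, P4}) = 0.033 + 0.073 = 0.106.
P(Genotype=BB | Phenotype ∈ {P1, P4}) = 0.106/0.467 = 0.2270.

0.2270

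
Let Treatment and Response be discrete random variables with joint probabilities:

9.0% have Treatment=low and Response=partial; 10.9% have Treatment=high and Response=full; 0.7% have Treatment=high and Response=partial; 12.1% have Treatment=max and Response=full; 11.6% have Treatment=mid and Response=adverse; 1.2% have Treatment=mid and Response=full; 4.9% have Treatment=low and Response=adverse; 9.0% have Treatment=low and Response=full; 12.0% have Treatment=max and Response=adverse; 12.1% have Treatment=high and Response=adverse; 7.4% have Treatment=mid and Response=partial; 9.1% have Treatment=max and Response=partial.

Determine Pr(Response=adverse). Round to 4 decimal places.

0.4060

P(Response=adverse) = 0.049 + 0.116 + 0.121 + 0.120 = 0.406.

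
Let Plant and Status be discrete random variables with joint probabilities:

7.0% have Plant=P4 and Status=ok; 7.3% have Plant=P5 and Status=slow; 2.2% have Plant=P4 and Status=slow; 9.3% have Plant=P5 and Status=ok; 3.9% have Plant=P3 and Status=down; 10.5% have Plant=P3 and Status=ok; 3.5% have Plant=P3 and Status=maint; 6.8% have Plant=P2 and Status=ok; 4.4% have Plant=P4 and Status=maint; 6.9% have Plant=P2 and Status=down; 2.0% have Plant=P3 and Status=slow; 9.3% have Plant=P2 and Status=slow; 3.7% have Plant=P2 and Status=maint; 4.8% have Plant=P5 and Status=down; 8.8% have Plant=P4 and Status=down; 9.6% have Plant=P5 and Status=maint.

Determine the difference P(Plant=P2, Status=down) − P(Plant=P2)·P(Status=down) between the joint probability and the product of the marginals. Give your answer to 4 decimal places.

0.0039

P(Plant=P2) = 0.068 + 0.093 + 0.069 + 0.037 = 0.267.
P(Status=down) = 0.069 + 0.039 + 0.088 + 0.048 = 0.244.
P(Plant=P2, Status=down) − P(Plant=P2)P(Status=down) = 0.069 − 0.267×0.244 = 0.0039.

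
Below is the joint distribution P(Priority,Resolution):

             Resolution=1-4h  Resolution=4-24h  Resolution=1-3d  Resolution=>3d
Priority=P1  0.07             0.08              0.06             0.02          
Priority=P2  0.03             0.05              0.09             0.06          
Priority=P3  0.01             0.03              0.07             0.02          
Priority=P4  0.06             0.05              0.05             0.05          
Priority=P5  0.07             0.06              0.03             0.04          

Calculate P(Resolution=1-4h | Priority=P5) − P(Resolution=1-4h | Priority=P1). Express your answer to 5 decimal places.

P(Priority=P5) = 0.07 + 0.06 + 0.03 + 0.04 = 0.20; P(Resolution=1-4h | Priority=P5) = 0.07/0.20 = 0.350000.
P(Priority=P1) = 0.07 + 0.08 + 0.06 + 0.02 = 0.23; P(Resolution=1-4h | Priority=P1) = 0.07/0.23 = 0.304348.
Difference = 0.04565.

0.04565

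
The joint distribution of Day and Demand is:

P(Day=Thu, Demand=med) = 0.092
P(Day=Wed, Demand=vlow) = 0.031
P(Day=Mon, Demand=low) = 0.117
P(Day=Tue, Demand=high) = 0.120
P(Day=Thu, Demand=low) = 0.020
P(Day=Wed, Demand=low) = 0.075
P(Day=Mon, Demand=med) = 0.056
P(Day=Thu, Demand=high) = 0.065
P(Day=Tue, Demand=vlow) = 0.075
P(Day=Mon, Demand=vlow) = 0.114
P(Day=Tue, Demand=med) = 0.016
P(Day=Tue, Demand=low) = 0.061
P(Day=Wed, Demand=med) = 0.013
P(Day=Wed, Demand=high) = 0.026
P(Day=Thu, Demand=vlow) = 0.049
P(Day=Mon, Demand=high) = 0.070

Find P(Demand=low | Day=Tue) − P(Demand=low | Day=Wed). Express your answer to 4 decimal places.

-0.2930

P(Day=Tue) = 0.075 + 0.061 + 0.016 + 0.120 = 0.272; P(Demand=low | Day=Tue) = 0.061/0.272 = 0.22426.
P(Day=Wed) = 0.031 + 0.075 + 0.013 + 0.026 = 0.145; P(Demand=low | Day=Wed) = 0.075/0.145 = 0.51724.
Difference = -0.2930.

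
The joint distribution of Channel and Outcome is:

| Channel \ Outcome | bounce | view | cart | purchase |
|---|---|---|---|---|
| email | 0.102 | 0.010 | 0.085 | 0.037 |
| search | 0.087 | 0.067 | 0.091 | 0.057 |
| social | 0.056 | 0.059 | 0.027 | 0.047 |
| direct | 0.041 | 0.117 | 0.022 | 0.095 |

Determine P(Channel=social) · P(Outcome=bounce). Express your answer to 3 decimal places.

P(Channel=social) = 0.056 + 0.059 + 0.027 + 0.047 = 0.189.
P(Outcome=bounce) = 0.102 + 0.087 + 0.056 + 0.041 = 0.286.
Product: 0.189 × 0.286 = 0.054.

0.054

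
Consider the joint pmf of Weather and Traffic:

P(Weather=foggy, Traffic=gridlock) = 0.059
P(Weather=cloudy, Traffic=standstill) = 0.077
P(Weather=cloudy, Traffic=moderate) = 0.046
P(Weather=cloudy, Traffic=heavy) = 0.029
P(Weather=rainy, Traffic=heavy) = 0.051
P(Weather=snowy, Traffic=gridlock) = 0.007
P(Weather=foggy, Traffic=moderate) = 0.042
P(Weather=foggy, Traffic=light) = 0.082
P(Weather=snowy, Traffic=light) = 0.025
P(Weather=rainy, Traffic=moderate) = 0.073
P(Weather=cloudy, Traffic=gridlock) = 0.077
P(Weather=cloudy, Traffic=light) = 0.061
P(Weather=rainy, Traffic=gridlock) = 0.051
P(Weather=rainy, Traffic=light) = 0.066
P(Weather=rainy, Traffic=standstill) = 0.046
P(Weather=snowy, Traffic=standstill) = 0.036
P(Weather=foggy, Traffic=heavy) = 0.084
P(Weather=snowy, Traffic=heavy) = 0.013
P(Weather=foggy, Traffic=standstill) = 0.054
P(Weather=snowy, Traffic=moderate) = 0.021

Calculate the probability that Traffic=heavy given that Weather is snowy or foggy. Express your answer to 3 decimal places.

P(Weather=snowy) = 0.025 + 0.021 + 0.013 + 0.007 + 0.036 = 0.102.
P(Weather=foggy) = 0.082 + 0.042 + 0.084 + 0.059 + 0.054 = 0.321.
P(Weather ∈ {snowy, foggy}) = 0.102 + 0.321 = 0.423; P(Traffic=heavy, Weather ∈ {snowy, foggy}) = 0.013 + 0.084 = 0.097.
P(Traffic=heavy | Weather ∈ {snowy, foggy}) = 0.097/0.423 = 0.229.

0.229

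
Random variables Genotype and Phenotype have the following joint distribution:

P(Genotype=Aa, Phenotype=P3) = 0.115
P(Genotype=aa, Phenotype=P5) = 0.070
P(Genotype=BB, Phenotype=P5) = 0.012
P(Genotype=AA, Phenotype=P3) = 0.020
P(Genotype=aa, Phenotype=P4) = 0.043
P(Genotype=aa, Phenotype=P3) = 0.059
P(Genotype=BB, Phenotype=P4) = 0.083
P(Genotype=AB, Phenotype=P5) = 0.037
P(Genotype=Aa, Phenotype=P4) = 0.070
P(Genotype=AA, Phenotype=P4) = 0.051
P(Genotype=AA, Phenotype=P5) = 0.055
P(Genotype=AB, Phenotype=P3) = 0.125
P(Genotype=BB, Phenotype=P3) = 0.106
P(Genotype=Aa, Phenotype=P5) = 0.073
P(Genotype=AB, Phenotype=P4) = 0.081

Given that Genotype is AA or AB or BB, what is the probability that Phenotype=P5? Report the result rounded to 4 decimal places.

P(Genotype=AA) = 0.020 + 0.051 + 0.055 = 0.126.
P(Genotype=AB) = 0.125 + 0.081 + 0.037 = 0.243.
P(Genotype=BB) = 0.106 + 0.083 + 0.012 = 0.201.
P(Genotype ∈ {AA, AB, BB}) = 0.126 + 0.243 + 0.201 = 0.570; P(Phenotype=P5, Genotype ∈ {AA, AB, BB}) = 0.055 + 0.037 + 0.012 = 0.104.
P(Phenotype=P5 | Genotype ∈ {AA, AB, BB}) = 0.104/0.570 = 0.1825.

0.1825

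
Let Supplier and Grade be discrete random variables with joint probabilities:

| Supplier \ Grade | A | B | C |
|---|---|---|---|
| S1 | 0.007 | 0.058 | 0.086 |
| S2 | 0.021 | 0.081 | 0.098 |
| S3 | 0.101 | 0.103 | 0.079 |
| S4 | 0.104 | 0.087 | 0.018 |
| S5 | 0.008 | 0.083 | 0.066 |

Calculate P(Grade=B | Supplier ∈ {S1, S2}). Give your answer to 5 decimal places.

P(Supplier=S1) = 0.007 + 0.058 + 0.086 = 0.151.
P(Supplier=S2) = 0.021 + 0.081 + 0.098 = 0.200.
P(Supplier ∈ {S1, S2}) = 0.151 + 0.200 = 0.351; P(Grade=B, Supplier ∈ {S1, S2}) = 0.058 + 0.081 = 0.139.
P(Grade=B | Supplier ∈ {S1, S2}) = 0.139/0.351 = 0.39601.

0.39601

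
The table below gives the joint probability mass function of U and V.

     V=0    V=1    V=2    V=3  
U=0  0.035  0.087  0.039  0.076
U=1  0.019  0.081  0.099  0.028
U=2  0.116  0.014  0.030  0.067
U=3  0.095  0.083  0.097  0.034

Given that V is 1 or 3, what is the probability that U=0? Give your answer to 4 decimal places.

P(V=1) = 0.087 + 0.081 + 0.014 + 0.083 = 0.265.
P(V=3) = 0.076 + 0.028 + 0.067 + 0.034 = 0.205.
P(V ∈ {1, 3}) = 0.265 + 0.205 = 0.470; P(U=0, V ∈ {1, 3}) = 0.087 + 0.076 = 0.163.
P(U=0 | V ∈ {1, 3}) = 0.163/0.470 = 0.3468.

0.3468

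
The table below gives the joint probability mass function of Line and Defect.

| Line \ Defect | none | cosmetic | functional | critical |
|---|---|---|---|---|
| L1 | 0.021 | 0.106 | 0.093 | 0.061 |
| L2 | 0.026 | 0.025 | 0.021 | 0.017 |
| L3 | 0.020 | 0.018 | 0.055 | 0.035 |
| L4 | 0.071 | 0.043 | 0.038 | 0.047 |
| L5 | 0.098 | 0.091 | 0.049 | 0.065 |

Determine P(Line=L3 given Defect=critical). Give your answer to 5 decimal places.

0.15556

P(Defect=critical) = 0.061 + 0.017 + 0.035 + 0.047 + 0.065 = 0.225.
P(Line=L3 | Defect=critical) = 0.035/0.225 = 0.15556.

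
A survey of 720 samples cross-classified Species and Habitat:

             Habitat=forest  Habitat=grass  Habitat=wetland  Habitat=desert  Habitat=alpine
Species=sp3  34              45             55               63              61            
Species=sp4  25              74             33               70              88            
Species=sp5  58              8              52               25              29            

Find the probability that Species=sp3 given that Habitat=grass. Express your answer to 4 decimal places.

Total with Habitat=grass: 45 + 74 + 8 = 127.
P(Species=sp3 | Habitat=grass) = 45/127 = 0.3543.

0.3543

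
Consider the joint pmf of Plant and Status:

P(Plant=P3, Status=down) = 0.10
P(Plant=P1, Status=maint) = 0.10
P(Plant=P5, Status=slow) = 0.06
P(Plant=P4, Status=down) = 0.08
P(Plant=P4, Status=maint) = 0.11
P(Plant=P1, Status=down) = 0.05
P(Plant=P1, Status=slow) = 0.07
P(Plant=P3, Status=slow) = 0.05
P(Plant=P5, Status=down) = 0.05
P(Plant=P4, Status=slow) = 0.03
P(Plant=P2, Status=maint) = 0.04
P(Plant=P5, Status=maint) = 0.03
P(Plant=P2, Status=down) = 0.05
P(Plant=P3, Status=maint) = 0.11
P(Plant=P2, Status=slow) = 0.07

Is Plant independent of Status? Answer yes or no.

no

P(Plant=P4) = 0.22 and P(Status=slow) = 0.28, so their product is 0.0616, but P(Plant=P4, Status=slow) = 0.03. Since these differ, Plant and Status are not independent.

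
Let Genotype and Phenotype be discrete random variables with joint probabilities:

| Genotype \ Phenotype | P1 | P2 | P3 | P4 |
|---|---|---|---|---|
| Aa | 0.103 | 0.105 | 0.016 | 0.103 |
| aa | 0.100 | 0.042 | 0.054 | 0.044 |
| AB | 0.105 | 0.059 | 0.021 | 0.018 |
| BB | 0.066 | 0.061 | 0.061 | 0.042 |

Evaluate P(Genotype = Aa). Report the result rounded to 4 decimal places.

0.3270

P(Genotype=Aa) = 0.103 + 0.105 + 0.016 + 0.103 = 0.327.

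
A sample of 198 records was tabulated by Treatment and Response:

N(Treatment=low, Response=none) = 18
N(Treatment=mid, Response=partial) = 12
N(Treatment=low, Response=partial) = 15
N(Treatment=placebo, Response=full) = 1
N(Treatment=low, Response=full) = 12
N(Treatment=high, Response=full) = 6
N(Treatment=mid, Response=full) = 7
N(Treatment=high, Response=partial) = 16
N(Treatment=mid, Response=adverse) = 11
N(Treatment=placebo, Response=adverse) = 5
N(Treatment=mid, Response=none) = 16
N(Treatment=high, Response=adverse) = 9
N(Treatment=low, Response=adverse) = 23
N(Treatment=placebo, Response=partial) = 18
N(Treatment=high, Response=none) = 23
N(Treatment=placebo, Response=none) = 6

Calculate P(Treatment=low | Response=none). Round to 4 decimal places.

Total with Response=none: 6 + 18 + 16 + 23 = 63.
P(Treatment=low | Response=none) = 18/63 = 0.2857.

0.2857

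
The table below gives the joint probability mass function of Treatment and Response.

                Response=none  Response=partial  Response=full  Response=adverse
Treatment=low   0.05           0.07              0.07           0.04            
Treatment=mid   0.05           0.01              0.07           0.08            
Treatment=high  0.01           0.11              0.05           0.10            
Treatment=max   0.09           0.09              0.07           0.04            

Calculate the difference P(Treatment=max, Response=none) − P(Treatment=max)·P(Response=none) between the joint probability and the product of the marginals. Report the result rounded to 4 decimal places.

0.0320

P(Treatment=max) = 0.09 + 0.09 + 0.07 + 0.04 = 0.29.
P(Response=none) = 0.05 + 0.05 + 0.01 + 0.09 = 0.20.
P(Treatment=max, Response=none) − P(Treatment=max)P(Response=none) = 0.09 − 0.29×0.20 = 0.0320.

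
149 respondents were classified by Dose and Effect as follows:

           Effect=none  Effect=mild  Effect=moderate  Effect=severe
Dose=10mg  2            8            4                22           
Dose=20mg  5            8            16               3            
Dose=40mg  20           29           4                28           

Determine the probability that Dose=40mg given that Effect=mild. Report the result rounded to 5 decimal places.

Total with Effect=mild: 8 + 8 + 29 = 45.
P(Dose=40mg | Effect=mild) = 29/45 = 0.64444.

0.64444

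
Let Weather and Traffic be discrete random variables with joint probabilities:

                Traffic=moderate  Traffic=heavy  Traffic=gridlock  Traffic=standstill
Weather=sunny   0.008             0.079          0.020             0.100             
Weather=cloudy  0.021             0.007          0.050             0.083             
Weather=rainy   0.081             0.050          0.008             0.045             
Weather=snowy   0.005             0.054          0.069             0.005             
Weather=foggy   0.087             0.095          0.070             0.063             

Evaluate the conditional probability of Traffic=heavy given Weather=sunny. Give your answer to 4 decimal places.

P(Weather=sunny) = 0.008 + 0.079 + 0.020 + 0.100 = 0.207.
P(Traffic=heavy | Weather=sunny) = 0.079/0.207 = 0.3816.

0.3816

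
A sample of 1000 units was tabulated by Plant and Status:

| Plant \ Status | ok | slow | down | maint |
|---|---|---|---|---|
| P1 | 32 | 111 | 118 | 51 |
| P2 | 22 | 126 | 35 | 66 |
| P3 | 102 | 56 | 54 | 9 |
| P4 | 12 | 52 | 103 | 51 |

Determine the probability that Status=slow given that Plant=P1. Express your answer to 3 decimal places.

Total with Plant=P1: 32 + 111 + 118 + 51 = 312.
P(Status=slow | Plant=P1) = 111/312 = 0.356.

0.356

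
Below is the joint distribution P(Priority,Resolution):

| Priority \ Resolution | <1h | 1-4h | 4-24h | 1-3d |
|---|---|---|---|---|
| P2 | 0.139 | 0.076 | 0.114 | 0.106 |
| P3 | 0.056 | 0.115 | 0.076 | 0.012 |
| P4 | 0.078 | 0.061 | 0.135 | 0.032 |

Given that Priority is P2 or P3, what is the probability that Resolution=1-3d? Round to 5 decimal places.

0.17003

P(Priority=P2) = 0.139 + 0.076 + 0.114 + 0.106 = 0.435.
P(Priority=P3) = 0.056 + 0.115 + 0.076 + 0.012 = 0.259.
P(Priority ∈ {P2, P3}) = 0.435 + 0.259 = 0.694; P(Resolution=1-3d, Priority ∈ {P2, P3}) = 0.106 + 0.012 = 0.118.
P(Resolution=1-3d | Priority ∈ {P2, P3}) = 0.118/0.694 = 0.17003.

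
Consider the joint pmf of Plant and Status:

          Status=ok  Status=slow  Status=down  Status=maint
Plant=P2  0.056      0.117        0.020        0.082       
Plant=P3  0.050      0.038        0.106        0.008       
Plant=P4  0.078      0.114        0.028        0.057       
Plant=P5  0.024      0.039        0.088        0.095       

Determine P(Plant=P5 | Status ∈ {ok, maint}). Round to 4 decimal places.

0.2644

P(Status=ok) = 0.056 + 0.050 + 0.078 + 0.024 = 0.208.
P(Status=maint) = 0.082 + 0.008 + 0.057 + 0.095 = 0.242.
P(Status ∈ {ok, maint}) = 0.208 + 0.242 = 0.450; P(Plant=P5, Status ∈ {ok, maint}) = 0.024 + 0.095 = 0.119.
P(Plant=P5 | Status ∈ {ok, maint}) = 0.119/0.450 = 0.2644.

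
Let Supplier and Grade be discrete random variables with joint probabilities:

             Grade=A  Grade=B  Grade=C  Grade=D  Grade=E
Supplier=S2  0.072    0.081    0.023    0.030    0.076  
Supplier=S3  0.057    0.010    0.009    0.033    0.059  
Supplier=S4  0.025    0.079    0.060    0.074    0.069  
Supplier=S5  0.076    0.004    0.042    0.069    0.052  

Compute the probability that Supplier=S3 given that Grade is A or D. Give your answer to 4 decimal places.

0.2064

P(Grade=A) = 0.072 + 0.057 + 0.025 + 0.076 = 0.230.
P(Grade=D) = 0.030 + 0.033 + 0.074 + 0.069 = 0.206.
P(Grade ∈ {A, D}) = 0.230 + 0.206 = 0.436; P(Supplier=S3, Grade ∈ {A, D}) = 0.057 + 0.033 = 0.090.
P(Supplier=S3 | Grade ∈ {A, D}) = 0.090/0.436 = 0.2064.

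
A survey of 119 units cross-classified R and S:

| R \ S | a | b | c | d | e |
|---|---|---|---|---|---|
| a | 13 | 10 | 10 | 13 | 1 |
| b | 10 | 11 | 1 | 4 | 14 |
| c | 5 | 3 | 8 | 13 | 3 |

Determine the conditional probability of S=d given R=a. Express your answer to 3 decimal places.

Total with R=a: 13 + 10 + 10 + 13 + 1 = 47.
P(S=d | R=a) = 13/47 = 0.277.

0.277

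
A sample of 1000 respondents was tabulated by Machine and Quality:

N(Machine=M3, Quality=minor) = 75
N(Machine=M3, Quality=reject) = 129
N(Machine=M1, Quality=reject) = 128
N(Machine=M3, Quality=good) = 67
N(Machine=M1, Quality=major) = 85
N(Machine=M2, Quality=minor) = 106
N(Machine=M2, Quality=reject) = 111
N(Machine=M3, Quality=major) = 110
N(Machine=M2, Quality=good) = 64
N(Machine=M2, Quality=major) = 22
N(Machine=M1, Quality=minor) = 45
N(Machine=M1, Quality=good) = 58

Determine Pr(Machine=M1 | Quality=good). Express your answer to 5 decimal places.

0.30688

Total with Quality=good: 58 + 64 + 67 = 189.
P(Machine=M1 | Quality=good) = 58/189 = 0.30688.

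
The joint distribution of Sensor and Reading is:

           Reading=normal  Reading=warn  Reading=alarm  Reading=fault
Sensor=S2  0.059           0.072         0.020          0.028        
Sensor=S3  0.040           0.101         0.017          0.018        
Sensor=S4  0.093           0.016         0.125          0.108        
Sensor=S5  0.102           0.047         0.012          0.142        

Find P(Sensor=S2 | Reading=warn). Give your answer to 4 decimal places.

0.3051

P(Reading=warn) = 0.072 + 0.101 + 0.016 + 0.047 = 0.236.
P(Sensor=S2 | Reading=warn) = 0.072/0.236 = 0.3051.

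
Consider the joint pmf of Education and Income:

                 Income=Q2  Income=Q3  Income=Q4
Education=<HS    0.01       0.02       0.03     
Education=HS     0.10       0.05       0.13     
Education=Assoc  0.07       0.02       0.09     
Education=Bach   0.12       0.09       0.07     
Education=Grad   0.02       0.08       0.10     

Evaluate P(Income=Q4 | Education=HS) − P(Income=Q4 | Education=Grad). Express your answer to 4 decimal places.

-0.0357

P(Education=HS) = 0.10 + 0.05 + 0.13 = 0.28; P(Income=Q4 | Education=HS) = 0.13/0.28 = 0.46429.
P(Education=Grad) = 0.02 + 0.08 + 0.10 = 0.20; P(Income=Q4 | Education=Grad) = 0.10/0.20 = 0.50000.
Difference = -0.0357.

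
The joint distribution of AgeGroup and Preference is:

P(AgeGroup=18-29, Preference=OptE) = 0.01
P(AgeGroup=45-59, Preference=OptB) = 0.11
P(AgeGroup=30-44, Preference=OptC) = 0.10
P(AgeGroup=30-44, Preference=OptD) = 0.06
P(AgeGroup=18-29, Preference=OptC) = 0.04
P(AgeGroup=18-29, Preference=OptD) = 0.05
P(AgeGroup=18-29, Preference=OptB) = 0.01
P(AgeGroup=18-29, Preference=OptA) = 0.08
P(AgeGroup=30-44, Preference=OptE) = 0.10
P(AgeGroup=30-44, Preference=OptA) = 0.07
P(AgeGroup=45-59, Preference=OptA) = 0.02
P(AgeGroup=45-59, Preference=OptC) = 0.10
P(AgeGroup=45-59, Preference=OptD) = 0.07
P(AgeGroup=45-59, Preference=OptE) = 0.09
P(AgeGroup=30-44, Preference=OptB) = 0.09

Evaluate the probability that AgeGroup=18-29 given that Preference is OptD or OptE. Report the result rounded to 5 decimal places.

0.15789

P(Preference=OptD) = 0.05 + 0.06 + 0.07 = 0.18.
P(Preference=OptE) = 0.01 + 0.10 + 0.09 = 0.20.
P(Preference ∈ {OptD, OptE}) = 0.18 + 0.20 = 0.38; P(AgeGroup=18-29, Preference ∈ {OptD, OptE}) = 0.05 + 0.01 = 0.06.
P(AgeGroup=18-29 | Preference ∈ {OptD, OptE}) = 0.06/0.38 = 0.15789.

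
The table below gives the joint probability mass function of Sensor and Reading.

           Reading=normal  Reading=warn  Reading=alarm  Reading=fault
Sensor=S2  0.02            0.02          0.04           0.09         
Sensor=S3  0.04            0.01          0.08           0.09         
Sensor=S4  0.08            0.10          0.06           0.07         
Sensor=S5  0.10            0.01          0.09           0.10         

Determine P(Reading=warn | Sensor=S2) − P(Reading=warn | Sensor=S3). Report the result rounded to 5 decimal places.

P(Sensor=S2) = 0.02 + 0.02 + 0.04 + 0.09 = 0.17; P(Reading=warn | Sensor=S2) = 0.02/0.17 = 0.117647.
P(Sensor=S3) = 0.04 + 0.01 + 0.08 + 0.09 = 0.22; P(Reading=warn | Sensor=S3) = 0.01/0.22 = 0.045455.
Difference = 0.07219.

0.07219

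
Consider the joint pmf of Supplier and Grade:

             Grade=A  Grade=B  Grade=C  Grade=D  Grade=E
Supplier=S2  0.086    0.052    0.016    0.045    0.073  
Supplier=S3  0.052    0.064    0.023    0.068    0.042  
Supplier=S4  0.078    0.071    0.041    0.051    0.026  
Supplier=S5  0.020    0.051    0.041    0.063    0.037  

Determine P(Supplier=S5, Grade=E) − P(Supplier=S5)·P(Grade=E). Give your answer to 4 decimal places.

P(Supplier=S5) = 0.020 + 0.051 + 0.041 + 0.063 + 0.037 = 0.212.
P(Grade=E) = 0.073 + 0.042 + 0.026 + 0.037 = 0.178.
P(Supplier=S5, Grade=E) − P(Supplier=S5)P(Grade=E) = 0.037 − 0.212×0.178 = -0.0007.

-0.0007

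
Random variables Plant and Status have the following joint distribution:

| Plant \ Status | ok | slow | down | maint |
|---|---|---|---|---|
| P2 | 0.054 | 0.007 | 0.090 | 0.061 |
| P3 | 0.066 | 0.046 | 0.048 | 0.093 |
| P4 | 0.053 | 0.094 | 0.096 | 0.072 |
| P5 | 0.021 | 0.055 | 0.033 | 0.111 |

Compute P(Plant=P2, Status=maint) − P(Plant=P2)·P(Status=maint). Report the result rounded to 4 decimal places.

-0.0104

P(Plant=P2) = 0.054 + 0.007 + 0.090 + 0.061 = 0.212.
P(Status=maint) = 0.061 + 0.093 + 0.072 + 0.111 = 0.337.
P(Plant=P2, Status=maint) − P(Plant=P2)P(Status=maint) = 0.061 − 0.212×0.337 = -0.0104.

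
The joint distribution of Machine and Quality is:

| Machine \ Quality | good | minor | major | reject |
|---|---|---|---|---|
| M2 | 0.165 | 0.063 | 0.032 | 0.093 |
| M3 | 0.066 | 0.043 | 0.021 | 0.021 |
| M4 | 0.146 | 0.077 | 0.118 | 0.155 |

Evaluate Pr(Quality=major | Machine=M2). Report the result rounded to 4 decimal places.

P(Machine=M2) = 0.165 + 0.063 + 0.032 + 0.093 = 0.353.
P(Quality=major | Machine=M2) = 0.032/0.353 = 0.0907.

0.0907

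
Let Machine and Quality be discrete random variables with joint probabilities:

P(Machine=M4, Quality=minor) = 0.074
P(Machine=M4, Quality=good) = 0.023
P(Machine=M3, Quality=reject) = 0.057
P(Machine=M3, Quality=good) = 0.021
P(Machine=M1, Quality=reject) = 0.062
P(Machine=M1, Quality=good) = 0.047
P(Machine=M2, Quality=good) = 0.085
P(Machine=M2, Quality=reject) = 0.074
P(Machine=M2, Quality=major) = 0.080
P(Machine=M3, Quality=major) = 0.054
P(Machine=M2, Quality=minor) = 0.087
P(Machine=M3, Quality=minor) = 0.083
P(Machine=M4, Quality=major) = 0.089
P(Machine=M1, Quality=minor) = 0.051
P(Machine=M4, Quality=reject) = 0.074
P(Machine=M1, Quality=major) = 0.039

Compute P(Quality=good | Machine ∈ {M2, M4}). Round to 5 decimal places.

P(Machine=M2) = 0.085 + 0.087 + 0.080 + 0.074 = 0.326.
P(Machine=M4) = 0.023 + 0.074 + 0.089 + 0.074 = 0.260.
P(Machine ∈ {M2, M4}) = 0.326 + 0.260 = 0.586; P(Quality=good, Machine ∈ {M2, M4}) = 0.085 + 0.023 = 0.108.
P(Quality=good | Machine ∈ {M2, M4}) = 0.108/0.586 = 0.18430.

0.18430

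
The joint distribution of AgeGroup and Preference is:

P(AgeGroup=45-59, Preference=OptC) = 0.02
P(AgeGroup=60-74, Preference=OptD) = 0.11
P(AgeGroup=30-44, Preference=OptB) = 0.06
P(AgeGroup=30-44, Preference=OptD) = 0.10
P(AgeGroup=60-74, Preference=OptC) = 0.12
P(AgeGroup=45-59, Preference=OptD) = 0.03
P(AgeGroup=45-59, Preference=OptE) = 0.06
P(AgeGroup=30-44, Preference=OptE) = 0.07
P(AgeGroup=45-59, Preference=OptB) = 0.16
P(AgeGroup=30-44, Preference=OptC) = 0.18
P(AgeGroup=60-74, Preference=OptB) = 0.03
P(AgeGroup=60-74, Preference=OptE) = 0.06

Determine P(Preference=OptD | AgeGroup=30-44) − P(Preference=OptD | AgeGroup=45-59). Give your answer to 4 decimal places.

P(AgeGroup=30-44) = 0.06 + 0.18 + 0.10 + 0.07 = 0.41; P(Preference=OptD | AgeGroup=30-44) = 0.10/0.41 = 0.24390.
P(AgeGroup=45-59) = 0.16 + 0.02 + 0.03 + 0.06 = 0.27; P(Preference=OptD | AgeGroup=45-59) = 0.03/0.27 = 0.11111.
Difference = 0.1328.

0.1328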